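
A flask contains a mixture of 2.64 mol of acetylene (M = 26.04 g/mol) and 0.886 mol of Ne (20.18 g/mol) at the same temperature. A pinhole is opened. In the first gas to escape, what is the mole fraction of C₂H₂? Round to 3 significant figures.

Effusion rate of each component ∝ n_i/√M_i (partial pressure × 1/√M).
So x_C₂H₂ in the escaping gas = (n_C₂H₂/√M_C₂H₂) / Σ(n_i/√M_i)
= (2.64/√26.04) / (2.64/√26.04 + 0.886/√20.18) = 0.5173/(0.5173 + 0.1972) = 0.724.

0.724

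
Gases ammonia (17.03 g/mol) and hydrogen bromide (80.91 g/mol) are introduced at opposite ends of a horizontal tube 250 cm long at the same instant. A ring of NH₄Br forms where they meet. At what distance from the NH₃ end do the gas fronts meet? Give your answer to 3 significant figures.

Graham's law gives d_NH₃/d_HBr = rate_NH₃/rate_HBr = √(M_HBr/M_NH₃) = √(80.91/17.03) = 2.180.
With d_NH₃ + d_HBr = 250 cm, d_HBr = 250/(1 + 2.180) = 78.62 cm.
d_NH₃ = 250 − 78.62 = 171 cm.

171 cm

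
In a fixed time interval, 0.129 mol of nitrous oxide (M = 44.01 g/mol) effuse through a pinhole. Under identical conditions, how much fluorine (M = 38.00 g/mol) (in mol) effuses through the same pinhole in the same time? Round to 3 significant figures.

From Graham's law, rate_F₂/rate_N₂O = √(M_N₂O/M_F₂) = √(44.01/38.00) = √1.158 = 1.076.
So the amount for F₂ is 0.129 × 1.076 = 0.139 mol.

0.139 mol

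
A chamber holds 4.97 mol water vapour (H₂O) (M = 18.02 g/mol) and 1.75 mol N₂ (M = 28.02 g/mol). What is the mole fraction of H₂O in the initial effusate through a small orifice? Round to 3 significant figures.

0.780

Rate_i ∝ x_i/√M_i (Graham's law weighted by mole fraction), so the effusate composition follows n_i/√M_i.
x_H₂O(eff) = (n_H₂O/√M_H₂O) / (n_H₂O/√M_H₂O + n_N₂/√M_N₂)
= (4.97/√18.02) / (4.97/√18.02 + 1.75/√28.02) = 1.171/(1.171 + 0.3306) = 0.780.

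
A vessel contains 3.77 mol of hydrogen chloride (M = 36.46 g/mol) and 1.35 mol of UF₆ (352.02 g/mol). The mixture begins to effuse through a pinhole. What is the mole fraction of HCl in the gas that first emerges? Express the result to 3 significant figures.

Each component's effusion rate ∝ (its partial pressure)·(1/√M) ∝ n_i/√M_i.
So x_HCl in the escaping gas = (n_HCl/√M_HCl) / Σ(n_i/√M_i)
= (3.77/√36.46) / (3.77/√36.46 + 1.35/√352.02) = 0.6244/(0.6244 + 0.07195) = 0.897.

0.897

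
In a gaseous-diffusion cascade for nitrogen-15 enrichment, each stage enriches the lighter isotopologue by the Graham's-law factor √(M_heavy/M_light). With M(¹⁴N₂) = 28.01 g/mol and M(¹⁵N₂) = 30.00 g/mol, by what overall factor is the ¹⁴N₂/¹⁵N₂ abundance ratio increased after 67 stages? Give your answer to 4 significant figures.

After 67 stages the ratio has grown by (√(30.00/28.01))^67 = (30.00/28.01)^(67/2).
= 1.07105^(67/2) = 9.967.

9.967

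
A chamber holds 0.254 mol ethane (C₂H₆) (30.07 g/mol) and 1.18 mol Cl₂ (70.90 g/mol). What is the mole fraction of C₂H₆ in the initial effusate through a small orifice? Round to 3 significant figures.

Each component's effusion rate ∝ (its partial pressure)·(1/√M) ∝ n_i/√M_i.
So x_C₂H₆ in the escaping gas = (n_C₂H₆/√M_C₂H₆) / Σ(n_i/√M_i)
= (0.254/√30.07) / (0.254/√30.07 + 1.18/√70.90) = 0.04632/(0.04632 + 0.1401) = 0.248.

0.248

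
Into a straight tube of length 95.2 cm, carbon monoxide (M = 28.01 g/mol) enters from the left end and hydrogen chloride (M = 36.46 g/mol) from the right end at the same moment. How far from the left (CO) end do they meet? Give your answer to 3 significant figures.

50.7 cm

In equal time, each gas travels a distance ∝ its rate ∝ 1/√M, so d_CO/d_HCl = √(M_HCl/M_CO) = √(36.46/28.01) = 1.141.
With d_CO + d_HCl = 95.2 cm, d_HCl = 95.2/(1 + 1.141) = 44.47 cm.
d_CO = 95.2 − 44.47 = 50.7 cm.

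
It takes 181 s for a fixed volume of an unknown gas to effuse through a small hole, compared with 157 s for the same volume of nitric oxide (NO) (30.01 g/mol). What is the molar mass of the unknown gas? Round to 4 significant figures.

Graham's law gives t_X/t_NO = √(M_X/M_NO).
181/157 = 1.153 = √(M_X/30.01)
M_X = 30.01 × 1.153² = 30.01 × 1.329 = 39.89 g/mol

39.89 g/mol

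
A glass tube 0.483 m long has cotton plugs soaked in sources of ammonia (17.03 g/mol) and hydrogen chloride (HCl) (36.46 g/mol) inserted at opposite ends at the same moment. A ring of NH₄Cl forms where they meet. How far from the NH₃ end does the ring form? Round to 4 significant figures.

Distances travelled in equal time are proportional to diffusion rates, so d_NH₃/d_HCl = √(M_HCl/M_NH₃) = √(36.46/17.03) = 1.463.
With d_NH₃ + d_HCl = 0.483 m, d_HCl = 0.483/(1 + 1.463) = 0.1961 m.
d_NH₃ = 0.483 − 0.1961 = 0.2869 m.

0.2869 m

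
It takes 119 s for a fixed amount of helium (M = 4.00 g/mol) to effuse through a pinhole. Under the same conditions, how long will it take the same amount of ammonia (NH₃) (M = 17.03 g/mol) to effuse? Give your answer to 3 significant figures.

Graham's law gives t_NH₃/t_He = √(M_NH₃/M_He) = √(17.03/4.00) = √4.258 = 2.063.
So the time for NH₃ is 119 × 2.063 = 246 s.

246 s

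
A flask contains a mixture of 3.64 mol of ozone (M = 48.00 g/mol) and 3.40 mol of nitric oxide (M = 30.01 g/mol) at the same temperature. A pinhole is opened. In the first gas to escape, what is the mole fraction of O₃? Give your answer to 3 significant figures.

0.458

Rate_i ∝ x_i/√M_i (Graham's law weighted by mole fraction), so the effusate composition follows n_i/√M_i.
x_O₃(eff) = (n_O₃/√M_O₃) / (n_O₃/√M_O₃ + n_NO/√M_NO)
= (3.64/√48.00) / (3.64/√48.00 + 3.40/√30.01) = 0.5254/(0.5254 + 0.6206) = 0.458.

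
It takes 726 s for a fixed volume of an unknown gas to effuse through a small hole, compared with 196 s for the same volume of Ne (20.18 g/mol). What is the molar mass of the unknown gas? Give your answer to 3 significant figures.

277 g/mol

From Graham's law, t_X/t_Ne = √(M_X/M_Ne).
726/196 = 3.704 = √(M_X/20.18)
M_X = 20.18 × 3.704² = 20.18 × 13.72 = 277 g/mol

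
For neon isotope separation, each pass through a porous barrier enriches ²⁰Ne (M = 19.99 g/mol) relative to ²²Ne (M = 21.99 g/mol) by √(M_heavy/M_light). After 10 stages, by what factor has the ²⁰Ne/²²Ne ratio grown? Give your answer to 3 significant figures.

1.61

The single-stage factor is √(M_heavy/M_light), so 10 stages give [√(21.99/19.99)]^10 = (21.99/19.99)^(10/2).
= 1.10005^5 = 1.61.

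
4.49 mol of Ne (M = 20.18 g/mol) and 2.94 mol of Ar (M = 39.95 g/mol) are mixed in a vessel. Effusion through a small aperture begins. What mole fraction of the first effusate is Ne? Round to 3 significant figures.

Rate_i ∝ x_i/√M_i (Graham's law weighted by mole fraction), so the effusate composition follows n_i/√M_i.
So x_Ne in the escaping gas = (n_Ne/√M_Ne) / Σ(n_i/√M_i)
= (4.49/√20.18) / (4.49/√20.18 + 2.94/√39.95) = 0.9995/(0.9995 + 0.4651) = 0.682.

0.682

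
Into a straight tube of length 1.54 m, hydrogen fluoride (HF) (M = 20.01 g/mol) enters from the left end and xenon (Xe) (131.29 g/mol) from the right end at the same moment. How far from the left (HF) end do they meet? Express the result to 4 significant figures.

1.108 m

The fronts meet when d_HF + d_Xe = L with d_HF/d_Xe = √(M_Xe/M_HF) (Graham's law). Here √(M_Xe/M_HF) = √(131.29/20.01) = 2.561.
With d_HF + d_Xe = 1.54 m, d_Xe = 1.54/(1 + 2.561) = 0.4324 m.
d_HF = 1.54 − 0.4324 = 1.108 m.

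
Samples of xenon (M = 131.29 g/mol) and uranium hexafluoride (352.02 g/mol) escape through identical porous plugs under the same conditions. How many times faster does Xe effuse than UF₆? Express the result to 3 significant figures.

Since effusion rate ∝ 1/√M, rate_Xe/rate_UF₆ = √(M_UF₆/M_Xe) = √(352.02/131.29) = √2.681 = 1.64.

1.64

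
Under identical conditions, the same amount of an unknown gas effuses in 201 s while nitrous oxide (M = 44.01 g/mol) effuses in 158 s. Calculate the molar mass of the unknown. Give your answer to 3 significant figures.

Since effusion rate ∝ 1/√M, t_X/t_N₂O = √(M_X/M_N₂O).
201/158 = 1.272 = √(M_X/44.01)
M_X = 44.01 × 1.272² = 44.01 × 1.618 = 71.2 g/mol

71.2 g/mol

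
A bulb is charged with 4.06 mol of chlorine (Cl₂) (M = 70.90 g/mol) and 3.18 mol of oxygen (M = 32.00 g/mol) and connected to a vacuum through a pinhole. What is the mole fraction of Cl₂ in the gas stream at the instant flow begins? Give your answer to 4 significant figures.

Each component's effusion rate ∝ (its partial pressure)·(1/√M) ∝ n_i/√M_i.
So x_Cl₂ in the escaping gas = (n_Cl₂/√M_Cl₂) / Σ(n_i/√M_i)
= (4.06/√70.90) / (4.06/√70.90 + 3.18/√32.00) = 0.4822/(0.4822 + 0.5621) = 0.4617.

0.4617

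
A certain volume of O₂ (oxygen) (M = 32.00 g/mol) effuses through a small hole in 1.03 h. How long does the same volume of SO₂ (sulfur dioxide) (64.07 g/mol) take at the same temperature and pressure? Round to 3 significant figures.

By Graham's law, t_SO₂/t_O₂ = √(M_SO₂/M_O₂) = √(64.07/32.00) = √2.002 = 1.415.
So the time for SO₂ is 1.03 × 1.415 = 1.46 h.

1.46 h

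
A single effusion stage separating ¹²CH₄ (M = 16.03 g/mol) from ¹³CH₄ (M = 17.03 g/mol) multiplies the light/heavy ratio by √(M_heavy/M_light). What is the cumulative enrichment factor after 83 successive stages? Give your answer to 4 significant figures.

The single-stage factor is √(M_heavy/M_light), so 83 stages give [√(17.03/16.03)]^83 = (17.03/16.03)^(83/2).
= 1.06238^(83/2) = 12.32.

12.32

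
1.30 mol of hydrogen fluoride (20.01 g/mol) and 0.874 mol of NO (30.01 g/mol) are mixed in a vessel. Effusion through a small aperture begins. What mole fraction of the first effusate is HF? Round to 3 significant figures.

Rate_i ∝ x_i/√M_i (Graham's law weighted by mole fraction), so the effusate composition follows n_i/√M_i.
So x_HF in the escaping gas = (n_HF/√M_HF) / Σ(n_i/√M_i)
= (1.30/√20.01) / (1.30/√20.01 + 0.874/√30.01) = 0.2906/(0.2906 + 0.1595) = 0.646.

0.646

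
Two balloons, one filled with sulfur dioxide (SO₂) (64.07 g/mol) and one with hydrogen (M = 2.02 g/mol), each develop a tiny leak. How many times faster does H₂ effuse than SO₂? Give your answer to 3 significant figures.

Graham's law gives rate_H₂/rate_SO₂ = √(M_SO₂/M_H₂) = √(64.07/2.02) = √31.72 = 5.63.

5.63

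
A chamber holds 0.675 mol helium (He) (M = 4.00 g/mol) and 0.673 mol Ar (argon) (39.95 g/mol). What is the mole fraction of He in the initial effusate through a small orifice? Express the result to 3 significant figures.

0.760

The effusion rate of species i is ∝ p_i/√M_i ∝ n_i/√M_i.
So x_He in the escaping gas = (n_He/√M_He) / Σ(n_i/√M_i)
= (0.675/√4.00) / (0.675/√4.00 + 0.673/√39.95) = 0.3375/(0.3375 + 0.1065) = 0.760.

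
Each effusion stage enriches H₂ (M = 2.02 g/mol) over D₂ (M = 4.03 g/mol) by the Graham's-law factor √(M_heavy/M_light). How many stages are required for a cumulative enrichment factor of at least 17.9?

9

With α = √(4.03/2.02) per stage, ln α = ½ ln(1.99505) = 0.3453.
Need α^N ≥ 17.9 ⇒ N ≥ ln(17.9) / ln α = 2.885 / 0.3453 = 8.35.
Rounding up, N = 9 stages.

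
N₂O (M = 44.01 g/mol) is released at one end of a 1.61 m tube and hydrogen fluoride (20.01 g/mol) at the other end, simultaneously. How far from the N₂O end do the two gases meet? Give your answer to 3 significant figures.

0.648 m

The fronts meet when d_N₂O + d_HF = L with d_N₂O/d_HF = √(M_HF/M_N₂O) (Graham's law). Here √(M_HF/M_N₂O) = √(20.01/44.01) = 0.6743.
With d_N₂O + d_HF = 1.61 m, d_HF = 1.61/(1 + 0.6743) = 0.9616 m.
d_N₂O = 1.61 − 0.9616 = 0.648 m.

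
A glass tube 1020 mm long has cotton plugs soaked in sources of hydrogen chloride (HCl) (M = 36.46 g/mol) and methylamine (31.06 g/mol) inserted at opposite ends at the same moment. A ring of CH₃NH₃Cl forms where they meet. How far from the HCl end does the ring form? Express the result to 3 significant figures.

In equal time, each gas travels a distance ∝ its rate ∝ 1/√M, so d_HCl/d_CH₃NH₂ = √(M_CH₃NH₂/M_HCl) = √(31.06/36.46) = 0.9230.
With d_HCl + d_CH₃NH₂ = 1020 mm, d_CH₃NH₂ = 1020/(1 + 0.9230) = 530.4 mm.
d_HCl = 1020 − 530.4 = 490 mm.

490 mm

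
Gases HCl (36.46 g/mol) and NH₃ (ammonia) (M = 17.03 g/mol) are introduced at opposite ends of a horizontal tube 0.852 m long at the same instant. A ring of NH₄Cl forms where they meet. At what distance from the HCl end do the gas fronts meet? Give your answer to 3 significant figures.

Graham's law gives d_HCl/d_NH₃ = rate_HCl/rate_NH₃ = √(M_NH₃/M_HCl) = √(17.03/36.46) = 0.6834.
With d_HCl + d_NH₃ = 0.852 m, d_NH₃ = 0.852/(1 + 0.6834) = 0.5061 m.
d_HCl = 0.852 − 0.5061 = 0.346 m.

0.346 m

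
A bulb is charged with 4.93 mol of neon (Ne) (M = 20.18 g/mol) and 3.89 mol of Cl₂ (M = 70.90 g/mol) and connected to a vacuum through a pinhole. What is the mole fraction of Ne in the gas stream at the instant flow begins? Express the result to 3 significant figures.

0.704

Rate_i ∝ x_i/√M_i (Graham's law weighted by mole fraction), so the effusate composition follows n_i/√M_i.
x_Ne(eff) = (n_Ne/√M_Ne) / (n_Ne/√M_Ne + n_Cl₂/√M_Cl₂)
= (4.93/√20.18) / (4.93/√20.18 + 3.89/√70.90) = 1.097/(1.097 + 0.4620) = 0.704.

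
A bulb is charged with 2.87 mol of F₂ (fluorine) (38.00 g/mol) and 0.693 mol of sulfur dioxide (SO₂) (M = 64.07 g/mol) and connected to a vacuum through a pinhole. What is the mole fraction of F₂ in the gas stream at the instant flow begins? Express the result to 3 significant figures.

The effusion rate of species i is ∝ p_i/√M_i ∝ n_i/√M_i.
Mole fraction of F₂ in the effusate = (n_F₂/√M_F₂) / (n_F₂/√M_F₂ + n_SO₂/√M_SO₂)
= (2.87/√38.00) / (2.87/√38.00 + 0.693/√64.07) = 0.4656/(0.4656 + 0.08658) = 0.843.

0.843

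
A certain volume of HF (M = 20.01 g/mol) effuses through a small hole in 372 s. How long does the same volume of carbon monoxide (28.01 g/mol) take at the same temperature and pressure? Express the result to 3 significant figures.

440 s

Since effusion rate ∝ 1/√M, t_CO/t_HF = √(M_CO/M_HF) = √(28.01/20.01) = √1.400 = 1.183.
So the time for CO is 372 × 1.183 = 440 s.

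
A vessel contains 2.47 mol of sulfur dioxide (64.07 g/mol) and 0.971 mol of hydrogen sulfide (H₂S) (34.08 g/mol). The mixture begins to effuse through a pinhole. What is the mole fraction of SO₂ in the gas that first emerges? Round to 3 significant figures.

0.650

Effusion rate of each component ∝ n_i/√M_i (partial pressure × 1/√M).
So x_SO₂ in the escaping gas = (n_SO₂/√M_SO₂) / Σ(n_i/√M_i)
= (2.47/√64.07) / (2.47/√64.07 + 0.971/√34.08) = 0.3086/(0.3086 + 0.1663) = 0.650.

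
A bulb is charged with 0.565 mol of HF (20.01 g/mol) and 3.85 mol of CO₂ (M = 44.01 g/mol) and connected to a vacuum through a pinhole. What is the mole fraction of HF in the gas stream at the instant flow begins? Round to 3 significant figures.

0.179

Rate_i ∝ x_i/√M_i (Graham's law weighted by mole fraction), so the effusate composition follows n_i/√M_i.
So x_HF in the escaping gas = (n_HF/√M_HF) / Σ(n_i/√M_i)
= (0.565/√20.01) / (0.565/√20.01 + 3.85/√44.01) = 0.1263/(0.1263 + 0.5803) = 0.179.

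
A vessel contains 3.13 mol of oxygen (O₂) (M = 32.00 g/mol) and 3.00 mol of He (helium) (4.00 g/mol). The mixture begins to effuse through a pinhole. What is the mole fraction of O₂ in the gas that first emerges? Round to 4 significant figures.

0.2695

The effusion rate of species i is ∝ p_i/√M_i ∝ n_i/√M_i.
So x_O₂ in the escaping gas = (n_O₂/√M_O₂) / Σ(n_i/√M_i)
= (3.13/√32.00) / (3.13/√32.00 + 3.00/√4.00) = 0.5533/(0.5533 + 1.500) = 0.2695.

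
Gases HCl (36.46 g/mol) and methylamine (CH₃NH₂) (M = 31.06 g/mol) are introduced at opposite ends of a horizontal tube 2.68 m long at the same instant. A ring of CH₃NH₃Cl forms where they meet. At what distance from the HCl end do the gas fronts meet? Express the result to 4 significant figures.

In equal time, each gas travels a distance ∝ its rate ∝ 1/√M, so d_HCl/d_CH₃NH₂ = √(M_CH₃NH₂/M_HCl) = √(31.06/36.46) = 0.9230.
With d_HCl + d_CH₃NH₂ = 2.68 m, d_CH₃NH₂ = 2.68/(1 + 0.9230) = 1.394 m.
d_HCl = 2.68 − 1.394 = 1.286 m.

1.286 m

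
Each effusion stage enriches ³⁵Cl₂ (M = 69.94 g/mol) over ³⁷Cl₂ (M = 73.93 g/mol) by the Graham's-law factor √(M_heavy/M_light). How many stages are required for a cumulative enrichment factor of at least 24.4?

116

Per stage α = (73.93/69.94)^(1/2) = 1.05705^0.5, giving ln α = 0.02774.
Need α^N ≥ 24.4 ⇒ N ≥ ln(24.4) / ln α = 3.195 / 0.02774 = 115.16.
So at least 116 stages are needed.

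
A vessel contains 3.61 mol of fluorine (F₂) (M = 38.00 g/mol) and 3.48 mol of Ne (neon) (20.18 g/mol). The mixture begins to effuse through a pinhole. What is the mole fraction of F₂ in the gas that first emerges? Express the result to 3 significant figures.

0.431

The effusion rate of species i is ∝ p_i/√M_i ∝ n_i/√M_i.
x_F₂(eff) = (n_F₂/√M_F₂) / (n_F₂/√M_F₂ + n_Ne/√M_Ne)
= (3.61/√38.00) / (3.61/√38.00 + 3.48/√20.18) = 0.5856/(0.5856 + 0.7747) = 0.431.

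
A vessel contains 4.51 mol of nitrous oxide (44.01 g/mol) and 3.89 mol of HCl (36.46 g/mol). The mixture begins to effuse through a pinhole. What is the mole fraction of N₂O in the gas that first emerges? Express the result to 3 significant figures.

The effusion rate of species i is ∝ p_i/√M_i ∝ n_i/√M_i.
So x_N₂O in the escaping gas = (n_N₂O/√M_N₂O) / Σ(n_i/√M_i)
= (4.51/√44.01) / (4.51/√44.01 + 3.89/√36.46) = 0.6798/(0.6798 + 0.6442) = 0.513.

0.513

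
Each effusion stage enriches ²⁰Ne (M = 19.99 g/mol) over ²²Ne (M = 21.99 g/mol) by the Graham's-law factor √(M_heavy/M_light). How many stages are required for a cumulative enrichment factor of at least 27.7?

Single-stage factor α = √(21.99/19.99), so ln α = ½ ln(1.10005) = 0.04768.
Need α^N ≥ 27.7 ⇒ N ≥ ln(27.7) / ln α = 3.321 / 0.04768 = 69.66.
Minimum whole number of stages: N = 70.

70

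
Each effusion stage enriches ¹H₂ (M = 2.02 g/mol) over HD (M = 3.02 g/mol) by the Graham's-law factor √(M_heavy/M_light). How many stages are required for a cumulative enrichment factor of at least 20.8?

Single-stage factor α = √(3.02/2.02), so ln α = ½ ln(1.49505) = 0.2011.
Need α^N ≥ 20.8 ⇒ N ≥ ln(20.8) / ln α = 3.035 / 0.2011 = 15.09.
So at least 16 stages are needed.

16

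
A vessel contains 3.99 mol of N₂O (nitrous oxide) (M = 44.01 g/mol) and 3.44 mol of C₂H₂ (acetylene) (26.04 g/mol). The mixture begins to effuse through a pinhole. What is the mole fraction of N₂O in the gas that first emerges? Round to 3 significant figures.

0.472

Rate_i ∝ x_i/√M_i (Graham's law weighted by mole fraction), so the effusate composition follows n_i/√M_i.
Mole fraction of N₂O in the effusate = (n_N₂O/√M_N₂O) / (n_N₂O/√M_N₂O + n_C₂H₂/√M_C₂H₂)
= (3.99/√44.01) / (3.99/√44.01 + 3.44/√26.04) = 0.6014/(0.6014 + 0.6741) = 0.472.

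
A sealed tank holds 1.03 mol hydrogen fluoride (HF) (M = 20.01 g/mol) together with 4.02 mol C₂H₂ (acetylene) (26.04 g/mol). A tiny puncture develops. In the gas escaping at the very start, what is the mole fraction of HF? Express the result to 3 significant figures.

0.226

Rate_i ∝ x_i/√M_i (Graham's law weighted by mole fraction), so the effusate composition follows n_i/√M_i.
x_HF(eff) = (n_HF/√M_HF) / (n_HF/√M_HF + n_C₂H₂/√M_C₂H₂)
= (1.03/√20.01) / (1.03/√20.01 + 4.02/√26.04) = 0.2303/(0.2303 + 0.7878) = 0.226.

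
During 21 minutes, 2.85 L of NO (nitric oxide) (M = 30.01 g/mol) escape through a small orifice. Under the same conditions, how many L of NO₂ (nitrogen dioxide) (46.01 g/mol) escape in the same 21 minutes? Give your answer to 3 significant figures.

By Graham's law, rate_NO₂/rate_NO = √(M_NO/M_NO₂) = √(30.01/46.01) = √0.6522 = 0.8076.
So the volume for NO₂ is 2.85 × 0.8076 = 2.30 L.

2.30 L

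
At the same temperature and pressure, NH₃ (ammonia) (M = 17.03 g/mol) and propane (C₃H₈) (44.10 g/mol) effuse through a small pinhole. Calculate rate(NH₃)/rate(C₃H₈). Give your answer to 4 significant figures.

Using Graham's law: rate_NH₃/rate_C₃H₈ = √(M_C₃H₈/M_NH₃) = √(44.10/17.03) = √2.590 = 1.609.

1.609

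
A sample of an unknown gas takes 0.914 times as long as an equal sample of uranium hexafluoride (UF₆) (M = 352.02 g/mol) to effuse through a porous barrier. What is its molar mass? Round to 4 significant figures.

Since effusion rate ∝ 1/√M, t_X/t_UF₆ = √(M_X/M_UF₆).
0.914 = √(M_X/352.02)
M_X = 352.02 × 0.914² = 352.02 × 0.8354 = 294.1 g/mol

294.1 g/mol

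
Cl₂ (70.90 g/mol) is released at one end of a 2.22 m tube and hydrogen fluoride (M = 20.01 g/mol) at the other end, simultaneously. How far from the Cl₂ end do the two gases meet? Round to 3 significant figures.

Distances travelled in equal time are proportional to diffusion rates, so d_Cl₂/d_HF = √(M_HF/M_Cl₂) = √(20.01/70.90) = 0.5313.
With d_Cl₂ + d_HF = 2.22 m, d_HF = 2.22/(1 + 0.5313) = 1.450 m.
d_Cl₂ = 2.22 − 1.450 = 0.770 m.

0.770 m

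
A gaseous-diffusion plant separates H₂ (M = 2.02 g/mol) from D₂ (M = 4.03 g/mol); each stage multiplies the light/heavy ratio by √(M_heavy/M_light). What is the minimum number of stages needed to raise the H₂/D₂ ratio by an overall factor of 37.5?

Per stage α = (4.03/2.02)^(1/2) = 1.99505^0.5, giving ln α = 0.3453.
Need α^N ≥ 37.5 ⇒ N ≥ ln(37.5) / ln α = 3.624 / 0.3453 = 10.50.
So at least 11 stages are needed.

11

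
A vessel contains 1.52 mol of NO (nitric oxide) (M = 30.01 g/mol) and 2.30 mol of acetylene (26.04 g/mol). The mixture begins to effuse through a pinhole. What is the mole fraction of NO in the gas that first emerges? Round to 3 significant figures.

The effusion rate of species i is ∝ p_i/√M_i ∝ n_i/√M_i.
x_NO(eff) = (n_NO/√M_NO) / (n_NO/√M_NO + n_C₂H₂/√M_C₂H₂)
= (1.52/√30.01) / (1.52/√30.01 + 2.30/√26.04) = 0.2775/(0.2775 + 0.4507) = 0.381.

0.381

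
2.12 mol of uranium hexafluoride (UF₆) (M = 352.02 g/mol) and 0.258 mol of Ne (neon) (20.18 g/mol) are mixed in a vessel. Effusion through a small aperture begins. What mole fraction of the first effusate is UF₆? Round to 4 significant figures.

0.6630

Effusion rate of each component ∝ n_i/√M_i (partial pressure × 1/√M).
So x_UF₆ in the escaping gas = (n_UF₆/√M_UF₆) / Σ(n_i/√M_i)
= (2.12/√352.02) / (2.12/√352.02 + 0.258/√20.18) = 0.1130/(0.1130 + 0.05743) = 0.6630.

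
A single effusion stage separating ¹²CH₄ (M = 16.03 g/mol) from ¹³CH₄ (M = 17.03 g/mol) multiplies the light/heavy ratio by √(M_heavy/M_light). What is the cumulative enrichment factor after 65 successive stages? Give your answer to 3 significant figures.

Overall factor = α^65 with α = √(17.03/16.03), i.e. (17.03/16.03)^(65/2).
= 1.06238^(65/2) = 7.15.

7.15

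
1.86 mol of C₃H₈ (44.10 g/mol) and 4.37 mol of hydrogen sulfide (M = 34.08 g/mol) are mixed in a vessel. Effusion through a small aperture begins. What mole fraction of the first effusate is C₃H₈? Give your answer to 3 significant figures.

Effusion rate of each component ∝ n_i/√M_i (partial pressure × 1/√M).
So x_C₃H₈ in the escaping gas = (n_C₃H₈/√M_C₃H₈) / Σ(n_i/√M_i)
= (1.86/√44.10) / (1.86/√44.10 + 4.37/√34.08) = 0.2801/(0.2801 + 0.7486) = 0.272.

0.272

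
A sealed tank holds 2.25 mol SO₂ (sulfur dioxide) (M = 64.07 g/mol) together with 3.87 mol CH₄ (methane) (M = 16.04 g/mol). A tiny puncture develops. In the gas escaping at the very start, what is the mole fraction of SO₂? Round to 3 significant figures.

The effusion rate of species i is ∝ p_i/√M_i ∝ n_i/√M_i.
So x_SO₂ in the escaping gas = (n_SO₂/√M_SO₂) / Σ(n_i/√M_i)
= (2.25/√64.07) / (2.25/√64.07 + 3.87/√16.04) = 0.2811/(0.2811 + 0.9663) = 0.225.

0.225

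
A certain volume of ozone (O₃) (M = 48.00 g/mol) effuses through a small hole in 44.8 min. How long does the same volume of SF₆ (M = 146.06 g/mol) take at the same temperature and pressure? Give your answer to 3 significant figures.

Graham's law gives t_SF₆/t_O₃ = √(M_SF₆/M_O₃) = √(146.06/48.00) = √3.043 = 1.744.
So the time for SF₆ is 44.8 × 1.744 = 78.1 min.

78.1 min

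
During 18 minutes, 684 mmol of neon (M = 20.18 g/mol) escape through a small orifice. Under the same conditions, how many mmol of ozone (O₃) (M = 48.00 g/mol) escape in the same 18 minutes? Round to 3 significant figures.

Graham's law gives rate_O₃/rate_Ne = √(M_Ne/M_O₃) = √(20.18/48.00) = √0.4204 = 0.6484.
So the amount for O₃ is 684 × 0.6484 = 444 mmol.

444 mmol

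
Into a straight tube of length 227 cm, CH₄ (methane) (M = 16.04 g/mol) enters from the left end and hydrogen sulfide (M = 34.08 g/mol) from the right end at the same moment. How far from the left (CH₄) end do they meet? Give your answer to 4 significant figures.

134.6 cm

The fronts meet when d_CH₄ + d_H₂S = L with d_CH₄/d_H₂S = √(M_H₂S/M_CH₄) (Graham's law). Here √(M_H₂S/M_CH₄) = √(34.08/16.04) = 1.458.
With d_CH₄ + d_H₂S = 227 cm, d_H₂S = 227/(1 + 1.458) = 92.37 cm.
d_CH₄ = 227 − 92.37 = 134.6 cm.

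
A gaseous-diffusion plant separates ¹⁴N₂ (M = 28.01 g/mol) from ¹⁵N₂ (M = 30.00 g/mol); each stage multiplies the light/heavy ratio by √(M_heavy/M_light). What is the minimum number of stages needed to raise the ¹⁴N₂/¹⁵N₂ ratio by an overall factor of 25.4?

95

Single-stage factor α = √(30.00/28.01), so ln α = ½ ln(1.07105) = 0.03432.
Need α^N ≥ 25.4 ⇒ N ≥ ln(25.4) / ln α = 3.235 / 0.03432 = 94.26.
Rounding up, N = 95 stages.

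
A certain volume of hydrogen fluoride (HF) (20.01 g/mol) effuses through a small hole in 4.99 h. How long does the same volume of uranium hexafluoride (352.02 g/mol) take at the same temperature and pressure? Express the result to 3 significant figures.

20.9 h

Graham's law gives t_UF₆/t_HF = √(M_UF₆/M_HF) = √(352.02/20.01) = √17.59 = 4.194.
So the time for UF₆ is 4.99 × 4.194 = 20.9 h.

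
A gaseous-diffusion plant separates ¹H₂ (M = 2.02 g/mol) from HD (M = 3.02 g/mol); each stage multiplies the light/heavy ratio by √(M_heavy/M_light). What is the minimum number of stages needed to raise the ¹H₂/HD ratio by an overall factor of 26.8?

17

Single-stage factor α = √(3.02/2.02), so ln α = ½ ln(1.49505) = 0.2011.
Need α^N ≥ 26.8 ⇒ N ≥ ln(26.8) / ln α = 3.288 / 0.2011 = 16.35.
Rounding up, N = 17 stages.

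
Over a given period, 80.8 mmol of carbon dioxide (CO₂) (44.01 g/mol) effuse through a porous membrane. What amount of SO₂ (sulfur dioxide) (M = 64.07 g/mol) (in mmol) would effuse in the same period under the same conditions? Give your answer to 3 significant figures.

Graham's law gives rate_SO₂/rate_CO₂ = √(M_CO₂/M_SO₂) = √(44.01/64.07) = √0.6869 = 0.8288.
So the amount for SO₂ is 80.8 × 0.8288 = 67.0 mmol.

67.0 mmol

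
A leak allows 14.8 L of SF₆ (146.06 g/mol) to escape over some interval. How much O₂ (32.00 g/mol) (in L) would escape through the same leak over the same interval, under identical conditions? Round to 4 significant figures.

31.62 L

By Graham's law, rate_O₂/rate_SF₆ = √(M_SF₆/M_O₂) = √(146.06/32.00) = √4.564 = 2.136.
So the volume for O₂ is 14.8 × 2.136 = 31.62 L.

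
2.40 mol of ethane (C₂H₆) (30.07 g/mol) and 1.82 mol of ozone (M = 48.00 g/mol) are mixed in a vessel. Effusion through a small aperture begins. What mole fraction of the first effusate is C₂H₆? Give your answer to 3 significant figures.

0.625

Each component's effusion rate ∝ (its partial pressure)·(1/√M) ∝ n_i/√M_i.
x_C₂H₆(eff) = (n_C₂H₆/√M_C₂H₆) / (n_C₂H₆/√M_C₂H₆ + n_O₃/√M_O₃)
= (2.40/√30.07) / (2.40/√30.07 + 1.82/√48.00) = 0.4377/(0.4377 + 0.2627) = 0.625.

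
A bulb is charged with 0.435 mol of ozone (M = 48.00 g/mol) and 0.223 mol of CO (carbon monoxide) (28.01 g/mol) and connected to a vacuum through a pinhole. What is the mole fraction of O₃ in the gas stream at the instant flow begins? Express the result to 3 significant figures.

0.598

Each component's effusion rate ∝ (its partial pressure)·(1/√M) ∝ n_i/√M_i.
Mole fraction of O₃ in the effusate = (n_O₃/√M_O₃) / (n_O₃/√M_O₃ + n_CO/√M_CO)
= (0.435/√48.00) / (0.435/√48.00 + 0.223/√28.01) = 0.06279/(0.06279 + 0.04214) = 0.598.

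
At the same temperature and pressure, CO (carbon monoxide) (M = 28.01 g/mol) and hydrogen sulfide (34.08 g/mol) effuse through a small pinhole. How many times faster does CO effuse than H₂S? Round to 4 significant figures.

Using Graham's law: rate_CO/rate_H₂S = √(M_H₂S/M_CO) = √(34.08/28.01) = √1.217 = 1.103.

1.103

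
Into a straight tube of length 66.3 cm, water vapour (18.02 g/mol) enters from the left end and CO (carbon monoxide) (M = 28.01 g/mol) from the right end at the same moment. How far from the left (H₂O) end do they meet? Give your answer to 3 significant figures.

Graham's law gives d_H₂O/d_CO = rate_H₂O/rate_CO = √(M_CO/M_H₂O) = √(28.01/18.02) = 1.247.
With d_H₂O + d_CO = 66.3 cm, d_CO = 66.3/(1 + 1.247) = 29.51 cm.
d_H₂O = 66.3 − 29.51 = 36.8 cm.

36.8 cm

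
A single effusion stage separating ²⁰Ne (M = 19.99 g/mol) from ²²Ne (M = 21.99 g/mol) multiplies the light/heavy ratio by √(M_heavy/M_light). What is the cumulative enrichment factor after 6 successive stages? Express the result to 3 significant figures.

1.33

Each stage multiplies the ratio by α = √(21.99/19.99), so after 6 stages the overall factor is α^6 = (21.99/19.99)^(6/2).
= 1.10005^3 = 1.33.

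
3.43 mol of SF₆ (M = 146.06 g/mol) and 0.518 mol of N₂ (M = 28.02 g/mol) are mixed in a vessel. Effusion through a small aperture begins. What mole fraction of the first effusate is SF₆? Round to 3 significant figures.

0.744

Each component's effusion rate ∝ (its partial pressure)·(1/√M) ∝ n_i/√M_i.
Mole fraction of SF₆ in the effusate = (n_SF₆/√M_SF₆) / (n_SF₆/√M_SF₆ + n_N₂/√M_N₂)
= (3.43/√146.06) / (3.43/√146.06 + 0.518/√28.02) = 0.2838/(0.2838 + 0.09786) = 0.744.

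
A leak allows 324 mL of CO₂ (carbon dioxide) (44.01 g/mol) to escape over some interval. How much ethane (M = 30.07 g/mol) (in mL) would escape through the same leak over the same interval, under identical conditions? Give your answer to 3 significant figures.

By Graham's law, rate_C₂H₆/rate_CO₂ = √(M_CO₂/M_C₂H₆) = √(44.01/30.07) = √1.464 = 1.210.
So the volume for C₂H₆ is 324 × 1.210 = 392 mL.

392 mL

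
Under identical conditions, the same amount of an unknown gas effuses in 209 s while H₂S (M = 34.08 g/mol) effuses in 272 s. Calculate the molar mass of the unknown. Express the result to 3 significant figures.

Since effusion rate ∝ 1/√M, t_X/t_H₂S = √(M_X/M_H₂S).
209/272 = 0.7684 = √(M_X/34.08)
M_X = 34.08 × 0.7684² = 34.08 × 0.5904 = 20.1 g/mol

20.1 g/mol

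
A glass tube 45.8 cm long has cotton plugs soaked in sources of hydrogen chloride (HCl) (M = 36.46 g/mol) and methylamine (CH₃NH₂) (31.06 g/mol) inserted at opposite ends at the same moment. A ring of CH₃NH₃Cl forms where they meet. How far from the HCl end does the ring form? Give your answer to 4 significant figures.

Distances travelled in equal time are proportional to diffusion rates, so d_HCl/d_CH₃NH₂ = √(M_CH₃NH₂/M_HCl) = √(31.06/36.46) = 0.9230.
With d_HCl + d_CH₃NH₂ = 45.8 cm, d_CH₃NH₂ = 45.8/(1 + 0.9230) = 23.82 cm.
d_HCl = 45.8 − 23.82 = 21.98 cm.

21.98 cm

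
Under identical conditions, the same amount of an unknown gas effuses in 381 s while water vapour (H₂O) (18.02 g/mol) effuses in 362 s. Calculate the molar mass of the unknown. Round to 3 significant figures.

20.0 g/mol

Graham's law gives t_X/t_H₂O = √(M_X/M_H₂O).
381/362 = 1.052 = √(M_X/18.02)
M_X = 18.02 × 1.052² = 18.02 × 1.108 = 20.0 g/mol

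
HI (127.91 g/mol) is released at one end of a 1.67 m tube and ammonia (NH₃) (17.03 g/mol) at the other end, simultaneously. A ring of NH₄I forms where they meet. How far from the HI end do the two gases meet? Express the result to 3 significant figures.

0.446 m

Graham's law gives d_HI/d_NH₃ = rate_HI/rate_NH₃ = √(M_NH₃/M_HI) = √(17.03/127.91) = 0.3649.
With d_HI + d_NH₃ = 1.67 m, d_NH₃ = 1.67/(1 + 0.3649) = 1.224 m.
d_HI = 1.67 − 1.224 = 0.446 m.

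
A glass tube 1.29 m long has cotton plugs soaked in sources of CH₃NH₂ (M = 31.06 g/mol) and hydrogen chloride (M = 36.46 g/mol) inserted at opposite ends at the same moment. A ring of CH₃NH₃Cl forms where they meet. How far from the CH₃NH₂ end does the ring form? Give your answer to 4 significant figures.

0.6708 m

Distances travelled in equal time are proportional to diffusion rates, so d_CH₃NH₂/d_HCl = √(M_HCl/M_CH₃NH₂) = √(36.46/31.06) = 1.083.
With d_CH₃NH₂ + d_HCl = 1.29 m, d_HCl = 1.29/(1 + 1.083) = 0.6192 m.
d_CH₃NH₂ = 1.29 − 0.6192 = 0.6708 m.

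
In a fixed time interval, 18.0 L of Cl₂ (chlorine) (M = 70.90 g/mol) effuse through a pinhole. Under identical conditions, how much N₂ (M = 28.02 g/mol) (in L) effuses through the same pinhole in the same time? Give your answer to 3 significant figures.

28.6 L

By Graham's law, rate_N₂/rate_Cl₂ = √(M_Cl₂/M_N₂) = √(70.90/28.02) = √2.530 = 1.591.
So the volume for N₂ is 18.0 × 1.591 = 28.6 L.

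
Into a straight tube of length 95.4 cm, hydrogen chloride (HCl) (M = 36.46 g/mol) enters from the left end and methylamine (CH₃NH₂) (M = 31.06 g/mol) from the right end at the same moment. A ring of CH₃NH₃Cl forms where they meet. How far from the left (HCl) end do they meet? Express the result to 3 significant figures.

The fronts meet when d_HCl + d_CH₃NH₂ = L with d_HCl/d_CH₃NH₂ = √(M_CH₃NH₂/M_HCl) (Graham's law). Here √(M_CH₃NH₂/M_HCl) = √(31.06/36.46) = 0.9230.
With d_HCl + d_CH₃NH₂ = 95.4 cm, d_CH₃NH₂ = 95.4/(1 + 0.9230) = 49.61 cm.
d_HCl = 95.4 − 49.61 = 45.8 cm.

45.8 cm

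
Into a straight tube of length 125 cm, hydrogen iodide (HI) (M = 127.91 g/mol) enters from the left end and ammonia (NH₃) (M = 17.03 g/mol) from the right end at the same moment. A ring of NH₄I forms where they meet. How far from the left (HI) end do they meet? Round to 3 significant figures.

In equal time, each gas travels a distance ∝ its rate ∝ 1/√M, so d_HI/d_NH₃ = √(M_NH₃/M_HI) = √(17.03/127.91) = 0.3649.
With d_HI + d_NH₃ = 125 cm, d_NH₃ = 125/(1 + 0.3649) = 91.58 cm.
d_HI = 125 − 91.58 = 33.4 cm.

33.4 cm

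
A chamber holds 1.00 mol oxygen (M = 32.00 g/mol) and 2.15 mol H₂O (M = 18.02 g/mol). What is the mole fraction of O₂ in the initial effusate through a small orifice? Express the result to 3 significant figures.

0.259

The effusion rate of species i is ∝ p_i/√M_i ∝ n_i/√M_i.
x_O₂(eff) = (n_O₂/√M_O₂) / (n_O₂/√M_O₂ + n_H₂O/√M_H₂O)
= (1.00/√32.00) / (1.00/√32.00 + 2.15/√18.02) = 0.1768/(0.1768 + 0.5065) = 0.259.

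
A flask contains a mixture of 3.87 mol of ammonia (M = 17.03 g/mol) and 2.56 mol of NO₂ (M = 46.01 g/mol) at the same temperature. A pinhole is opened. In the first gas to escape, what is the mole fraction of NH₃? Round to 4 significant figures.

0.7130

The effusion rate of species i is ∝ p_i/√M_i ∝ n_i/√M_i.
So x_NH₃ in the escaping gas = (n_NH₃/√M_NH₃) / Σ(n_i/√M_i)
= (3.87/√17.03) / (3.87/√17.03 + 2.56/√46.01) = 0.9378/(0.9378 + 0.3774) = 0.7130.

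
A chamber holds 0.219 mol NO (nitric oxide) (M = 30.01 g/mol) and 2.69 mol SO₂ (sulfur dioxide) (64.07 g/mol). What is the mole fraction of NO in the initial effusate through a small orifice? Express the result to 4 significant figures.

Each component's effusion rate ∝ (its partial pressure)·(1/√M) ∝ n_i/√M_i.
x_NO(eff) = (n_NO/√M_NO) / (n_NO/√M_NO + n_SO₂/√M_SO₂)
= (0.219/√30.01) / (0.219/√30.01 + 2.69/√64.07) = 0.03998/(0.03998 + 0.3361) = 0.1063.

0.1063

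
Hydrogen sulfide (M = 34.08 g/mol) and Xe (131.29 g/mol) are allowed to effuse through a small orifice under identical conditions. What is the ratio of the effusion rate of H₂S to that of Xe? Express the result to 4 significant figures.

1.963

Using Graham's law: rate_H₂S/rate_Xe = √(M_Xe/M_H₂S) = √(131.29/34.08) = √3.852 = 1.963.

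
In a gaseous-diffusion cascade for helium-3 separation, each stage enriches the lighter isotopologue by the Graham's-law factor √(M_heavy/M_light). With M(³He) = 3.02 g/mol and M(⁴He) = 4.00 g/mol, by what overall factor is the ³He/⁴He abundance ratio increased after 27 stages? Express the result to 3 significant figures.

44.4

After 27 stages the ratio has grown by (√(4.00/3.02))^27 = (4.00/3.02)^(27/2).
= 1.32450^(27/2) = 44.4.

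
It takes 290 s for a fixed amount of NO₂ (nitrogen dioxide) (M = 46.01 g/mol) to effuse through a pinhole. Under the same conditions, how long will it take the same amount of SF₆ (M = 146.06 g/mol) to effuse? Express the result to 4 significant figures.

Using Graham's law: t_SF₆/t_NO₂ = √(M_SF₆/M_NO₂) = √(146.06/46.01) = √3.175 = 1.782.
So the time for SF₆ is 290 × 1.782 = 516.7 s.

516.7 s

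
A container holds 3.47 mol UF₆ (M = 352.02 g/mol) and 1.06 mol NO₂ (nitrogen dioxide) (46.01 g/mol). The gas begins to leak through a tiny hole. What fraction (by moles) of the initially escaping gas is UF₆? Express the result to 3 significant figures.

0.542

The effusion rate of species i is ∝ p_i/√M_i ∝ n_i/√M_i.
x_UF₆(eff) = (n_UF₆/√M_UF₆) / (n_UF₆/√M_UF₆ + n_NO₂/√M_NO₂)
= (3.47/√352.02) / (3.47/√352.02 + 1.06/√46.01) = 0.1849/(0.1849 + 0.1563) = 0.542.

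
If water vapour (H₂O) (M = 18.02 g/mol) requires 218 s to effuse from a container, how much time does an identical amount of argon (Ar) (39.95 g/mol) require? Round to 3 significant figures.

325 s

Graham's law gives t_Ar/t_H₂O = √(M_Ar/M_H₂O) = √(39.95/18.02) = √2.217 = 1.489.
So the time for Ar is 218 × 1.489 = 325 s.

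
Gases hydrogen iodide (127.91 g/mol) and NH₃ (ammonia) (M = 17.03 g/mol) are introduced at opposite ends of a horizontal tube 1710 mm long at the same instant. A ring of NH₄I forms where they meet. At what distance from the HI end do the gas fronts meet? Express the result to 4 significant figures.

Graham's law gives d_HI/d_NH₃ = rate_HI/rate_NH₃ = √(M_NH₃/M_HI) = √(17.03/127.91) = 0.3649.
With d_HI + d_NH₃ = 1710 mm, d_NH₃ = 1710/(1 + 0.3649) = 1253 mm.
d_HI = 1710 − 1253 = 457.1 mm.

457.1 mm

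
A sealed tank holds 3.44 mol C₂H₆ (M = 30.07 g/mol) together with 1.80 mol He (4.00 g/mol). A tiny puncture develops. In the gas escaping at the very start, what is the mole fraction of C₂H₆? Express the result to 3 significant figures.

Rate_i ∝ x_i/√M_i (Graham's law weighted by mole fraction), so the effusate composition follows n_i/√M_i.
Mole fraction of C₂H₆ in the effusate = (n_C₂H₆/√M_C₂H₆) / (n_C₂H₆/√M_C₂H₆ + n_He/√M_He)
= (3.44/√30.07) / (3.44/√30.07 + 1.80/√4.00) = 0.6273/(0.6273 + 0.9000) = 0.411.

0.411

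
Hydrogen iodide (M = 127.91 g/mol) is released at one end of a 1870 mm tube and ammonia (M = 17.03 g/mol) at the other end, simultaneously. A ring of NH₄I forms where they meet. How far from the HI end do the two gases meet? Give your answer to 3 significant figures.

500 mm

In equal time, each gas travels a distance ∝ its rate ∝ 1/√M, so d_HI/d_NH₃ = √(M_NH₃/M_HI) = √(17.03/127.91) = 0.3649.
With d_HI + d_NH₃ = 1870 mm, d_NH₃ = 1870/(1 + 0.3649) = 1370 mm.
d_HI = 1870 − 1370 = 500 mm.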